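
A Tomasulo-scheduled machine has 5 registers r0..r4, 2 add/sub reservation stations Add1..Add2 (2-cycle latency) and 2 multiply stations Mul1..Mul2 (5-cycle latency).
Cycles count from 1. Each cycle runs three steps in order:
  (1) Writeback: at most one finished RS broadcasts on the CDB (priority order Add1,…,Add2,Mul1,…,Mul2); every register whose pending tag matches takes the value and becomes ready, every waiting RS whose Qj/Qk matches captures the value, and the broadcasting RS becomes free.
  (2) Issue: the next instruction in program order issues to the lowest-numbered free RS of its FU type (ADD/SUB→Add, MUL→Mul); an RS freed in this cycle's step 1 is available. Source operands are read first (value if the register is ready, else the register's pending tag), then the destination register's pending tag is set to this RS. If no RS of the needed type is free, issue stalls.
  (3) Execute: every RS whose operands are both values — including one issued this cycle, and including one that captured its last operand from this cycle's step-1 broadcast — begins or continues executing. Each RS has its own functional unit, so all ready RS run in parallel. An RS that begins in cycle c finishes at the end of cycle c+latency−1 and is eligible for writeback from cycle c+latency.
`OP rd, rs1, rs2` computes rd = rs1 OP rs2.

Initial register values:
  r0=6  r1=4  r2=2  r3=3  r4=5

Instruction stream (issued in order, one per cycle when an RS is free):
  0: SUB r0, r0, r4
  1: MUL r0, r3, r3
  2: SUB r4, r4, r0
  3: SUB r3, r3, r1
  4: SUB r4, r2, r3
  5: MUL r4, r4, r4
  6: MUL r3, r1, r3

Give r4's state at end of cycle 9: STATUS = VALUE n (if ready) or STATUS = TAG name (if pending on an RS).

STATUS = TAG Mul1

c1: issue SUB r0<-Add1 | r0:Add1,r1:4,r2:2,r3:3,r4:5
c2: issue MUL r0<-Mul1 | r0:Mul1,r1:4,r2:2,r3:3,r4:5
c3: CDB Add1=1; issue SUB r4<-Add1 | r0:Mul1,r1:4,r2:2,r3:3,r4:Add1
c4: issue SUB r3<-Add2 | r0:Mul1,r1:4,r2:2,r3:Add2,r4:Add1
c5: stall | r0:Mul1,r1:4,r2:2,r3:Add2,r4:Add1
c6: CDB Add2=-1; issue SUB r4<-Add2 | r0:Mul1,r1:4,r2:2,r3:-1,r4:Add2
c7: CDB Mul1=9; issue MUL r4<-Mul1 | r0:9,r1:4,r2:2,r3:-1,r4:Mul1
c8: CDB Add2=3; issue MUL r3<-Mul2 | r0:9,r1:4,r2:2,r3:Mul2,r4:Mul1
c9: CDB Add1=-4 | r0:9,r1:4,r2:2,r3:Mul2,r4:Mul1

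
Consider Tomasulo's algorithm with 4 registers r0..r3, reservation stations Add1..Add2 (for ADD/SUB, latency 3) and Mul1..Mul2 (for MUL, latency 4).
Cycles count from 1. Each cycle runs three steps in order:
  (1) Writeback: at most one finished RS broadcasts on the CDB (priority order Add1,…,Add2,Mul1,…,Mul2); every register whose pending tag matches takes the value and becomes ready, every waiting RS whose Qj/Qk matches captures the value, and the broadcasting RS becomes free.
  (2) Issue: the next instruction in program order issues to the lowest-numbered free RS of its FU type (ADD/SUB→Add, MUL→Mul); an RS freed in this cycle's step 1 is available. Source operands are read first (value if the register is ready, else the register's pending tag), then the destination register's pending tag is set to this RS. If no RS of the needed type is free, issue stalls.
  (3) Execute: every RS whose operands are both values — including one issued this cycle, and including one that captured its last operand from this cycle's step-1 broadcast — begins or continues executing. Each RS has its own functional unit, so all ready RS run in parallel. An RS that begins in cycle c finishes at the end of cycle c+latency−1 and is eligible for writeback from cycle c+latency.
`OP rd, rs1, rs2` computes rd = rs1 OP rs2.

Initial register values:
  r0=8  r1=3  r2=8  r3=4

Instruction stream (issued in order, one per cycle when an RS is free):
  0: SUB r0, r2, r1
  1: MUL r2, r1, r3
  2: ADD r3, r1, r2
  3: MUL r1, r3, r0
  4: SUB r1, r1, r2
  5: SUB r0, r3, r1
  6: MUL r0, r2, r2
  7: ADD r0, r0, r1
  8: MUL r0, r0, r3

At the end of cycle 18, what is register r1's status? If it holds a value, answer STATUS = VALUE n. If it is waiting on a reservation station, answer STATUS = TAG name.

c1: issue SUB r0<-Add1 | r0:Add1,r1:3,r2:8,r3:4
c2: issue MUL r2<-Mul1 | r0:Add1,r1:3,r2:Mul1,r3:4
c3: issue ADD r3<-Add2 | r0:Add1,r1:3,r2:Mul1,r3:Add2
c4: CDB Add1=5; issue MUL r1<-Mul2 | r0:5,r1:Mul2,r2:Mul1,r3:Add2
c5: issue SUB r1<-Add1 | r0:5,r1:Add1,r2:Mul1,r3:Add2
c6: CDB Mul1=12; stall | r0:5,r1:Add1,r2:12,r3:Add2
c7: stall | r0:5,r1:Add1,r2:12,r3:Add2
c8: stall | r0:5,r1:Add1,r2:12,r3:Add2
c9: CDB Add2=15; issue SUB r0<-Add2 | r0:Add2,r1:Add1,r2:12,r3:15
c10: issue MUL r0<-Mul1 | r0:Mul1,r1:Add1,r2:12,r3:15
c11: stall | r0:Mul1,r1:Add1,r2:12,r3:15
c12: stall | r0:Mul1,r1:Add1,r2:12,r3:15
c13: CDB Mul2=75; stall | r0:Mul1,r1:Add1,r2:12,r3:15
c14: CDB Mul1=144; stall | r0:144,r1:Add1,r2:12,r3:15
c15: stall | r0:144,r1:Add1,r2:12,r3:15
c16: CDB Add1=63; issue ADD r0<-Add1 | r0:Add1,r1:63,r2:12,r3:15
c17: issue MUL r0<-Mul1 | r0:Mul1,r1:63,r2:12,r3:15
c18: - | r0:Mul1,r1:63,r2:12,r3:15

STATUS = VALUE 63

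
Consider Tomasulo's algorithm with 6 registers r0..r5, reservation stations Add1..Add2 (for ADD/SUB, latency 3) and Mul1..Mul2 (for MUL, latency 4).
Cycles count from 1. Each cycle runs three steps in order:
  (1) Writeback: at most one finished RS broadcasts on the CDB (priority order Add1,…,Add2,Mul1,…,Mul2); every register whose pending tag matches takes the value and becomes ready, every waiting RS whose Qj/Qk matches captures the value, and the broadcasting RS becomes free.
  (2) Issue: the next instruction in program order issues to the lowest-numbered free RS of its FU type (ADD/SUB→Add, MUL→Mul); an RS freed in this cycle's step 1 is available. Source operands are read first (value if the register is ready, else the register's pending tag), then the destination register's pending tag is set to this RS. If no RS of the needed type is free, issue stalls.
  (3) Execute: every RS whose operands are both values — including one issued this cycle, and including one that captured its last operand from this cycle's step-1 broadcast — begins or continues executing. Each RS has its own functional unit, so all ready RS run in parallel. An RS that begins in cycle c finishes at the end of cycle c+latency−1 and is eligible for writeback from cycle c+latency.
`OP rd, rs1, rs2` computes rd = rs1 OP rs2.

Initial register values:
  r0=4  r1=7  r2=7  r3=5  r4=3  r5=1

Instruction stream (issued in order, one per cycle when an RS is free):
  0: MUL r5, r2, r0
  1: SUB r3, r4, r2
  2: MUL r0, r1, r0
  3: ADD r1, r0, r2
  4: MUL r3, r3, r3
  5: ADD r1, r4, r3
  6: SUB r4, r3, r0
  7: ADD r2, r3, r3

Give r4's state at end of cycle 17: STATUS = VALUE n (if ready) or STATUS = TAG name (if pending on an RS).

STATUS = VALUE -12

cycle 1: issue MUL r5<-Mul1 // r0:4,r1:7,r2:7,r3:5,r4:3,r5:Mul1
cycle 2: issue SUB r3<-Add1 // r0:4,r1:7,r2:7,r3:Add1,r4:3,r5:Mul1
cycle 3: issue MUL r0<-Mul2 // r0:Mul2,r1:7,r2:7,r3:Add1,r4:3,r5:Mul1
cycle 4: issue ADD r1<-Add2 // r0:Mul2,r1:Add2,r2:7,r3:Add1,r4:3,r5:Mul1
cycle 5: CDB Add1=-4; stall // r0:Mul2,r1:Add2,r2:7,r3:-4,r4:3,r5:Mul1
cycle 6: CDB Mul1=28; issue MUL r3<-Mul1 // r0:Mul2,r1:Add2,r2:7,r3:Mul1,r4:3,r5:28
cycle 7: CDB Mul2=28; issue ADD r1<-Add1 // r0:28,r1:Add1,r2:7,r3:Mul1,r4:3,r5:28
cycle 8: stall // r0:28,r1:Add1,r2:7,r3:Mul1,r4:3,r5:28
cycle 9: stall // r0:28,r1:Add1,r2:7,r3:Mul1,r4:3,r5:28
cycle 10: CDB Add2=35; issue SUB r4<-Add2 // r0:28,r1:Add1,r2:7,r3:Mul1,r4:Add2,r5:28
cycle 11: CDB Mul1=16; stall // r0:28,r1:Add1,r2:7,r3:16,r4:Add2,r5:28
cycle 12: stall // r0:28,r1:Add1,r2:7,r3:16,r4:Add2,r5:28
cycle 13: stall // r0:28,r1:Add1,r2:7,r3:16,r4:Add2,r5:28
cycle 14: CDB Add1=19; issue ADD r2<-Add1 // r0:28,r1:19,r2:Add1,r3:16,r4:Add2,r5:28
cycle 15: CDB Add2=-12 // r0:28,r1:19,r2:Add1,r3:16,r4:-12,r5:28
cycle 16: - // r0:28,r1:19,r2:Add1,r3:16,r4:-12,r5:28
cycle 17: CDB Add1=32 // r0:28,r1:19,r2:32,r3:16,r4:-12,r5:28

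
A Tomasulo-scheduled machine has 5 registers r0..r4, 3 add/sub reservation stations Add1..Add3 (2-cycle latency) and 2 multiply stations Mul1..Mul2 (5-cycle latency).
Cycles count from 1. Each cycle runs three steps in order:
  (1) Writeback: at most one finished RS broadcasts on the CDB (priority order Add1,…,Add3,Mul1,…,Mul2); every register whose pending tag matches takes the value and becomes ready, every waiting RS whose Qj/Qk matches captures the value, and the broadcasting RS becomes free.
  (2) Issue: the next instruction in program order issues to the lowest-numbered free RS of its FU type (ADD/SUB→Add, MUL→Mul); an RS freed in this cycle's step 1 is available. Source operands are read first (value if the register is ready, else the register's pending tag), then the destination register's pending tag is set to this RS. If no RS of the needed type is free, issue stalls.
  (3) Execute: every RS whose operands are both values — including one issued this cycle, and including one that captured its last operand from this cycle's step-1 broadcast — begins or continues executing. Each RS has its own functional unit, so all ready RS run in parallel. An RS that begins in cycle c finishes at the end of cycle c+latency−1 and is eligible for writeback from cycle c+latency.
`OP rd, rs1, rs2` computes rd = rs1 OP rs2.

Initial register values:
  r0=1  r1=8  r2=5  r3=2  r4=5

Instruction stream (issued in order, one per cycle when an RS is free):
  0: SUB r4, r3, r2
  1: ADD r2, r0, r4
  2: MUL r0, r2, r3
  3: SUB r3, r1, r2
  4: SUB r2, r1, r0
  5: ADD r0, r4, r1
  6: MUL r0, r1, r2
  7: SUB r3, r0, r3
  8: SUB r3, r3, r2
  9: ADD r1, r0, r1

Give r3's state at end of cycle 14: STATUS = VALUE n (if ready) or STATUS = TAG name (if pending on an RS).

c1: issue SUB r4<-Add1 | r0:1,r1:8,r2:5,r3:2,r4:Add1
c2: issue ADD r2<-Add2 | r0:1,r1:8,r2:Add2,r3:2,r4:Add1
c3: CDB Add1=-3; issue MUL r0<-Mul1 | r0:Mul1,r1:8,r2:Add2,r3:2,r4:-3
c4: issue SUB r3<-Add1 | r0:Mul1,r1:8,r2:Add2,r3:Add1,r4:-3
c5: CDB Add2=-2; issue SUB r2<-Add2 | r0:Mul1,r1:8,r2:Add2,r3:Add1,r4:-3
c6: issue ADD r0<-Add3 | r0:Add3,r1:8,r2:Add2,r3:Add1,r4:-3
c7: CDB Add1=10; issue MUL r0<-Mul2 | r0:Mul2,r1:8,r2:Add2,r3:10,r4:-3
c8: CDB Add3=5; issue SUB r3<-Add1 | r0:Mul2,r1:8,r2:Add2,r3:Add1,r4:-3
c9: issue SUB r3<-Add3 | r0:Mul2,r1:8,r2:Add2,r3:Add3,r4:-3
c10: CDB Mul1=-4; stall | r0:Mul2,r1:8,r2:Add2,r3:Add3,r4:-3
c11: stall | r0:Mul2,r1:8,r2:Add2,r3:Add3,r4:-3
c12: CDB Add2=12; issue ADD r1<-Add2 | r0:Mul2,r1:Add2,r2:12,r3:Add3,r4:-3
c13: - | r0:Mul2,r1:Add2,r2:12,r3:Add3,r4:-3
c14: - | r0:Mul2,r1:Add2,r2:12,r3:Add3,r4:-3

STATUS = TAG Add3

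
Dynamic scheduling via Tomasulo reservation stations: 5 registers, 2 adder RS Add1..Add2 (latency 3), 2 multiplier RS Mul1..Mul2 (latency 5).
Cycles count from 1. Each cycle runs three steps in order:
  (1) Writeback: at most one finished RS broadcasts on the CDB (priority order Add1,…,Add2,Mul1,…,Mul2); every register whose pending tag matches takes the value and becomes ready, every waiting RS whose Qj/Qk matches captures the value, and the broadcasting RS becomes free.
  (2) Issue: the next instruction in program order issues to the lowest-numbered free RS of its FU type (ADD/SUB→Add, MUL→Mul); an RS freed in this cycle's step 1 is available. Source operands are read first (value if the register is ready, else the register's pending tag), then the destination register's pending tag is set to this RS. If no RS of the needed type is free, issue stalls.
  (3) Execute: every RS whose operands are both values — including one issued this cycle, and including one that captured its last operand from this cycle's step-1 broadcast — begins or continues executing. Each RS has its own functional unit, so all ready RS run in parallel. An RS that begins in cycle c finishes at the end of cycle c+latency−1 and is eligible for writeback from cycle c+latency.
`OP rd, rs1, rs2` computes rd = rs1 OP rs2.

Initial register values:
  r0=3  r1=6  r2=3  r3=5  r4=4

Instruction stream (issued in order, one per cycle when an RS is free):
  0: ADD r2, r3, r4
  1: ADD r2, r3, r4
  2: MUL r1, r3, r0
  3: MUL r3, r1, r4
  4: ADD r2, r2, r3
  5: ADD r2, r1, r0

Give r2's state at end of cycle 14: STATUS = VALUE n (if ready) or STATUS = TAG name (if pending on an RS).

cycle 1: issue ADD r2<-Add1 // r0:3,r1:6,r2:Add1,r3:5,r4:4
cycle 2: issue ADD r2<-Add2 // r0:3,r1:6,r2:Add2,r3:5,r4:4
cycle 3: issue MUL r1<-Mul1 // r0:3,r1:Mul1,r2:Add2,r3:5,r4:4
cycle 4: CDB Add1=9; issue MUL r3<-Mul2 // r0:3,r1:Mul1,r2:Add2,r3:Mul2,r4:4
cycle 5: CDB Add2=9; issue ADD r2<-Add1 // r0:3,r1:Mul1,r2:Add1,r3:Mul2,r4:4
cycle 6: issue ADD r2<-Add2 // r0:3,r1:Mul1,r2:Add2,r3:Mul2,r4:4
cycle 7: - // r0:3,r1:Mul1,r2:Add2,r3:Mul2,r4:4
cycle 8: CDB Mul1=15 // r0:3,r1:15,r2:Add2,r3:Mul2,r4:4
cycle 9: - // r0:3,r1:15,r2:Add2,r3:Mul2,r4:4
cycle 10: - // r0:3,r1:15,r2:Add2,r3:Mul2,r4:4
cycle 11: CDB Add2=18 // r0:3,r1:15,r2:18,r3:Mul2,r4:4
cycle 12: - // r0:3,r1:15,r2:18,r3:Mul2,r4:4
cycle 13: CDB Mul2=60 // r0:3,r1:15,r2:18,r3:60,r4:4
cycle 14: - // r0:3,r1:15,r2:18,r3:60,r4:4

STATUS = VALUE 18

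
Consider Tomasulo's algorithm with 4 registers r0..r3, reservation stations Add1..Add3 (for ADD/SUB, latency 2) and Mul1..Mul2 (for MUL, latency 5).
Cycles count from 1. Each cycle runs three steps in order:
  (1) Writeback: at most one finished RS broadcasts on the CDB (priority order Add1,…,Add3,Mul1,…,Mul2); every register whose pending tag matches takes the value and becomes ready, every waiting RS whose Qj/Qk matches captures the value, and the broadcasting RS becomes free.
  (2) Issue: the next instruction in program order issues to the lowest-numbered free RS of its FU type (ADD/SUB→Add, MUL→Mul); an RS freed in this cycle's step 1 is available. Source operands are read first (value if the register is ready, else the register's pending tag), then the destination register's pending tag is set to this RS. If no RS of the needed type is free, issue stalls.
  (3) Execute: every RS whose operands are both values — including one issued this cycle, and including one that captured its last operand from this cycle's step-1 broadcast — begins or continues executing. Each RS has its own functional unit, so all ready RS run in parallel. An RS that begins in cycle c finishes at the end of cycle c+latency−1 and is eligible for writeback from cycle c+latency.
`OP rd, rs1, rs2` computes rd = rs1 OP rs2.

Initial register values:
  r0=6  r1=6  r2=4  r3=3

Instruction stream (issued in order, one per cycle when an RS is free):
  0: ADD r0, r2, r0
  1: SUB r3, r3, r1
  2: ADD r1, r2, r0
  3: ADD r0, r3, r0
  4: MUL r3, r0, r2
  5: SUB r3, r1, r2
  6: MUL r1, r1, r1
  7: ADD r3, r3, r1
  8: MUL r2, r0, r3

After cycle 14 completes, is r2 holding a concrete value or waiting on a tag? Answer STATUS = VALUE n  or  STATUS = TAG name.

c1: issue ADD r0<-Add1 | r0:Add1,r1:6,r2:4,r3:3
c2: issue SUB r3<-Add2 | r0:Add1,r1:6,r2:4,r3:Add2
c3: CDB Add1=10; issue ADD r1<-Add1 | r0:10,r1:Add1,r2:4,r3:Add2
c4: CDB Add2=-3; issue ADD r0<-Add2 | r0:Add2,r1:Add1,r2:4,r3:-3
c5: CDB Add1=14; issue MUL r3<-Mul1 | r0:Add2,r1:14,r2:4,r3:Mul1
c6: CDB Add2=7; issue SUB r3<-Add1 | r0:7,r1:14,r2:4,r3:Add1
c7: issue MUL r1<-Mul2 | r0:7,r1:Mul2,r2:4,r3:Add1
c8: CDB Add1=10; issue ADD r3<-Add1 | r0:7,r1:Mul2,r2:4,r3:Add1
c9: stall | r0:7,r1:Mul2,r2:4,r3:Add1
c10: stall | r0:7,r1:Mul2,r2:4,r3:Add1
c11: CDB Mul1=28; issue MUL r2<-Mul1 | r0:7,r1:Mul2,r2:Mul1,r3:Add1
c12: CDB Mul2=196 | r0:7,r1:196,r2:Mul1,r3:Add1
c13: - | r0:7,r1:196,r2:Mul1,r3:Add1
c14: CDB Add1=206 | r0:7,r1:196,r2:Mul1,r3:206

STATUS = TAG Mul1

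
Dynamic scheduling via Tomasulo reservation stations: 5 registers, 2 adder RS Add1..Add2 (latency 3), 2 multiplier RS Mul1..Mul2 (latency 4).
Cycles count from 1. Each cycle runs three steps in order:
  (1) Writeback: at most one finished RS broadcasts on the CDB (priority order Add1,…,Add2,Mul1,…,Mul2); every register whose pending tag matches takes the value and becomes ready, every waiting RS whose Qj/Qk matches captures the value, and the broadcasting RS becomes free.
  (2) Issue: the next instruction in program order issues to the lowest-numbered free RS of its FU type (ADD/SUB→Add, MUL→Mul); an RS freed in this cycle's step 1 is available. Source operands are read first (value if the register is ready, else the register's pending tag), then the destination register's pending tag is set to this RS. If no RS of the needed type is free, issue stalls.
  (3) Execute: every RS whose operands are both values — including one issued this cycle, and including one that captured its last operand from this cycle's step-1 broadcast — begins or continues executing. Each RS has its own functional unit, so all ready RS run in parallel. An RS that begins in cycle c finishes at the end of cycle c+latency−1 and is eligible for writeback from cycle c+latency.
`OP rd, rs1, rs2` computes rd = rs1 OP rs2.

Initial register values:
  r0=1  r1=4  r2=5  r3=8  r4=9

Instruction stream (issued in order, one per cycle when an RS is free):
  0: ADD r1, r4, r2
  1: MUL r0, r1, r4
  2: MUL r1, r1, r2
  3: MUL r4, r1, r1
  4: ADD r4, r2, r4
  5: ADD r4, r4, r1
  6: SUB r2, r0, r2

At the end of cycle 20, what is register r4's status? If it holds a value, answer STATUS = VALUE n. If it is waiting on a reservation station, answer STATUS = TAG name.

c1: issue ADD r1<-Add1 | r0:1,r1:Add1,r2:5,r3:8,r4:9
c2: issue MUL r0<-Mul1 | r0:Mul1,r1:Add1,r2:5,r3:8,r4:9
c3: issue MUL r1<-Mul2 | r0:Mul1,r1:Mul2,r2:5,r3:8,r4:9
c4: CDB Add1=14; stall | r0:Mul1,r1:Mul2,r2:5,r3:8,r4:9
c5: stall | r0:Mul1,r1:Mul2,r2:5,r3:8,r4:9
c6: stall | r0:Mul1,r1:Mul2,r2:5,r3:8,r4:9
c7: stall | r0:Mul1,r1:Mul2,r2:5,r3:8,r4:9
c8: CDB Mul1=126; issue MUL r4<-Mul1 | r0:126,r1:Mul2,r2:5,r3:8,r4:Mul1
c9: CDB Mul2=70; issue ADD r4<-Add1 | r0:126,r1:70,r2:5,r3:8,r4:Add1
c10: issue ADD r4<-Add2 | r0:126,r1:70,r2:5,r3:8,r4:Add2
c11: stall | r0:126,r1:70,r2:5,r3:8,r4:Add2
c12: stall | r0:126,r1:70,r2:5,r3:8,r4:Add2
c13: CDB Mul1=4900; stall | r0:126,r1:70,r2:5,r3:8,r4:Add2
c14: stall | r0:126,r1:70,r2:5,r3:8,r4:Add2
c15: stall | r0:126,r1:70,r2:5,r3:8,r4:Add2
c16: CDB Add1=4905; issue SUB r2<-Add1 | r0:126,r1:70,r2:Add1,r3:8,r4:Add2
c17: - | r0:126,r1:70,r2:Add1,r3:8,r4:Add2
c18: - | r0:126,r1:70,r2:Add1,r3:8,r4:Add2
c19: CDB Add1=121 | r0:126,r1:70,r2:121,r3:8,r4:Add2
c20: CDB Add2=4975 | r0:126,r1:70,r2:121,r3:8,r4:4975

STATUS = VALUE 4975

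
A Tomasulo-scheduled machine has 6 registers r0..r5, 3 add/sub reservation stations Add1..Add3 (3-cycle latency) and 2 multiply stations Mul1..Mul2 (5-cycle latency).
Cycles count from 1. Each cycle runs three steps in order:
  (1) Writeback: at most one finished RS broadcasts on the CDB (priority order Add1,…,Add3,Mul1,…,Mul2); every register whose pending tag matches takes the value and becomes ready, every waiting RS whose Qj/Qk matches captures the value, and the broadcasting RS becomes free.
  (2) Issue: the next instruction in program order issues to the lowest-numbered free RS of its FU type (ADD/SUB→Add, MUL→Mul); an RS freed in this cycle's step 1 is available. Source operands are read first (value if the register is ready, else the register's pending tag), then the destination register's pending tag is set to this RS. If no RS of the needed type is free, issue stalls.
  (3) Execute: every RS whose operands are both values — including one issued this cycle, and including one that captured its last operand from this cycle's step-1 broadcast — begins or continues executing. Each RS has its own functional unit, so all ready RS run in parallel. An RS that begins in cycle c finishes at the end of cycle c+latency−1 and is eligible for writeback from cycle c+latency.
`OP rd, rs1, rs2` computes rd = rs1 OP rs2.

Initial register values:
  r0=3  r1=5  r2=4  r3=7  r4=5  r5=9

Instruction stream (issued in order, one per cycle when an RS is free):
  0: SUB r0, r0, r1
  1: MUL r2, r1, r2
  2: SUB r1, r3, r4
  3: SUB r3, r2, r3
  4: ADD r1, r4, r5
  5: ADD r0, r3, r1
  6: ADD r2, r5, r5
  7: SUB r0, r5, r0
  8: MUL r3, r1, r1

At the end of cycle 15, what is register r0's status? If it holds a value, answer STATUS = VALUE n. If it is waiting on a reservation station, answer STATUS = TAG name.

c1: issue SUB r0<-Add1 | r0:Add1,r1:5,r2:4,r3:7,r4:5,r5:9
c2: issue MUL r2<-Mul1 | r0:Add1,r1:5,r2:Mul1,r3:7,r4:5,r5:9
c3: issue SUB r1<-Add2 | r0:Add1,r1:Add2,r2:Mul1,r3:7,r4:5,r5:9
c4: CDB Add1=-2; issue SUB r3<-Add1 | r0:-2,r1:Add2,r2:Mul1,r3:Add1,r4:5,r5:9
c5: issue ADD r1<-Add3 | r0:-2,r1:Add3,r2:Mul1,r3:Add1,r4:5,r5:9
c6: CDB Add2=2; issue ADD r0<-Add2 | r0:Add2,r1:Add3,r2:Mul1,r3:Add1,r4:5,r5:9
c7: CDB Mul1=20; stall | r0:Add2,r1:Add3,r2:20,r3:Add1,r4:5,r5:9
c8: CDB Add3=14; issue ADD r2<-Add3 | r0:Add2,r1:14,r2:Add3,r3:Add1,r4:5,r5:9
c9: stall | r0:Add2,r1:14,r2:Add3,r3:Add1,r4:5,r5:9
c10: CDB Add1=13; issue SUB r0<-Add1 | r0:Add1,r1:14,r2:Add3,r3:13,r4:5,r5:9
c11: CDB Add3=18; issue MUL r3<-Mul1 | r0:Add1,r1:14,r2:18,r3:Mul1,r4:5,r5:9
c12: - | r0:Add1,r1:14,r2:18,r3:Mul1,r4:5,r5:9
c13: CDB Add2=27 | r0:Add1,r1:14,r2:18,r3:Mul1,r4:5,r5:9
c14: - | r0:Add1,r1:14,r2:18,r3:Mul1,r4:5,r5:9
c15: - | r0:Add1,r1:14,r2:18,r3:Mul1,r4:5,r5:9

STATUS = TAG Add1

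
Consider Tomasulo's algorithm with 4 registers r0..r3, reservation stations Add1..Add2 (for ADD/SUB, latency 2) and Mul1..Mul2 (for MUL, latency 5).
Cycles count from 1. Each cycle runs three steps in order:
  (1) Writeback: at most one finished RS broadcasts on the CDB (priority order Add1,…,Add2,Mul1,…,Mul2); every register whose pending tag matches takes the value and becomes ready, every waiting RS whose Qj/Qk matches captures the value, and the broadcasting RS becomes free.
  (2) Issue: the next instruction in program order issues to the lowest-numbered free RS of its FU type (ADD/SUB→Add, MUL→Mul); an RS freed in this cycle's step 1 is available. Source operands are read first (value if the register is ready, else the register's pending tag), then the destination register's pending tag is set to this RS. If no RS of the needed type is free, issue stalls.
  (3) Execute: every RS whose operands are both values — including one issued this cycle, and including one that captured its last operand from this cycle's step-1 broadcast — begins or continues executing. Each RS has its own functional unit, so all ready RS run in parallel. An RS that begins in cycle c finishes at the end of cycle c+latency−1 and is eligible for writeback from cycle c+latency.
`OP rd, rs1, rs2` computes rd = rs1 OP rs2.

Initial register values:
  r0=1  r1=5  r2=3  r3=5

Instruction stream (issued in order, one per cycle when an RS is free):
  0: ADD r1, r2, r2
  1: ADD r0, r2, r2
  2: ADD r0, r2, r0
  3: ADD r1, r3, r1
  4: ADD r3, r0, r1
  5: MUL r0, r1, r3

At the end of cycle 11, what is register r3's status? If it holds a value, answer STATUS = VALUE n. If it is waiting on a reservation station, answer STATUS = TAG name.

STATUS = VALUE 20

c1: issue ADD r1<-Add1 | r0:1,r1:Add1,r2:3,r3:5
c2: issue ADD r0<-Add2 | r0:Add2,r1:Add1,r2:3,r3:5
c3: CDB Add1=6; issue ADD r0<-Add1 | r0:Add1,r1:6,r2:3,r3:5
c4: CDB Add2=6; issue ADD r1<-Add2 | r0:Add1,r1:Add2,r2:3,r3:5
c5: stall | r0:Add1,r1:Add2,r2:3,r3:5
c6: CDB Add1=9; issue ADD r3<-Add1 | r0:9,r1:Add2,r2:3,r3:Add1
c7: CDB Add2=11; issue MUL r0<-Mul1 | r0:Mul1,r1:11,r2:3,r3:Add1
c8: - | r0:Mul1,r1:11,r2:3,r3:Add1
c9: CDB Add1=20 | r0:Mul1,r1:11,r2:3,r3:20
c10: - | r0:Mul1,r1:11,r2:3,r3:20
c11: - | r0:Mul1,r1:11,r2:3,r3:20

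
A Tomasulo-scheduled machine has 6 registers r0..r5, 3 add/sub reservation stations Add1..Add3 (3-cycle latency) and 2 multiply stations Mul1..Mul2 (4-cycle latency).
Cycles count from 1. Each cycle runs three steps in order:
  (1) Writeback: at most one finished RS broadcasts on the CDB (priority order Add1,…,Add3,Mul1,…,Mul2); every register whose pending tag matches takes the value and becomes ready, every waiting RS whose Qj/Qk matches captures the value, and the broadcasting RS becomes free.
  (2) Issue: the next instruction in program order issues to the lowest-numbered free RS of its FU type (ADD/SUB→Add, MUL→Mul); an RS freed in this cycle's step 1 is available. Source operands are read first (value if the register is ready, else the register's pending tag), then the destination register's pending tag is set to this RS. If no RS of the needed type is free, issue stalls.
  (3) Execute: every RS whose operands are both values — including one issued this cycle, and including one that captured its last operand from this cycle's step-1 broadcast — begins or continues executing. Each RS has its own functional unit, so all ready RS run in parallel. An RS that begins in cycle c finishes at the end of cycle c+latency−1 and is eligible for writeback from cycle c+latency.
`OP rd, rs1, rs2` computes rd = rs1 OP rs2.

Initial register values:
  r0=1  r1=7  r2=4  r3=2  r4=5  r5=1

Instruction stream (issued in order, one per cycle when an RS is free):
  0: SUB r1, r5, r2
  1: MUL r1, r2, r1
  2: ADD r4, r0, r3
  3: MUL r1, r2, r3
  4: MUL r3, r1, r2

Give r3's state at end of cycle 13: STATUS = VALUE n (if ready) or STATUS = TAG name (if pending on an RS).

cycle 1: issue SUB r1<-Add1 // r0:1,r1:Add1,r2:4,r3:2,r4:5,r5:1
cycle 2: issue MUL r1<-Mul1 // r0:1,r1:Mul1,r2:4,r3:2,r4:5,r5:1
cycle 3: issue ADD r4<-Add2 // r0:1,r1:Mul1,r2:4,r3:2,r4:Add2,r5:1
cycle 4: CDB Add1=-3; issue MUL r1<-Mul2 // r0:1,r1:Mul2,r2:4,r3:2,r4:Add2,r5:1
cycle 5: stall // r0:1,r1:Mul2,r2:4,r3:2,r4:Add2,r5:1
cycle 6: CDB Add2=3; stall // r0:1,r1:Mul2,r2:4,r3:2,r4:3,r5:1
cycle 7: stall // r0:1,r1:Mul2,r2:4,r3:2,r4:3,r5:1
cycle 8: CDB Mul1=-12; issue MUL r3<-Mul1 // r0:1,r1:Mul2,r2:4,r3:Mul1,r4:3,r5:1
cycle 9: CDB Mul2=8 // r0:1,r1:8,r2:4,r3:Mul1,r4:3,r5:1
cycle 10: - // r0:1,r1:8,r2:4,r3:Mul1,r4:3,r5:1
cycle 11: - // r0:1,r1:8,r2:4,r3:Mul1,r4:3,r5:1
cycle 12: - // r0:1,r1:8,r2:4,r3:Mul1,r4:3,r5:1
cycle 13: CDB Mul1=32 // r0:1,r1:8,r2:4,r3:32,r4:3,r5:1

STATUS = VALUE 32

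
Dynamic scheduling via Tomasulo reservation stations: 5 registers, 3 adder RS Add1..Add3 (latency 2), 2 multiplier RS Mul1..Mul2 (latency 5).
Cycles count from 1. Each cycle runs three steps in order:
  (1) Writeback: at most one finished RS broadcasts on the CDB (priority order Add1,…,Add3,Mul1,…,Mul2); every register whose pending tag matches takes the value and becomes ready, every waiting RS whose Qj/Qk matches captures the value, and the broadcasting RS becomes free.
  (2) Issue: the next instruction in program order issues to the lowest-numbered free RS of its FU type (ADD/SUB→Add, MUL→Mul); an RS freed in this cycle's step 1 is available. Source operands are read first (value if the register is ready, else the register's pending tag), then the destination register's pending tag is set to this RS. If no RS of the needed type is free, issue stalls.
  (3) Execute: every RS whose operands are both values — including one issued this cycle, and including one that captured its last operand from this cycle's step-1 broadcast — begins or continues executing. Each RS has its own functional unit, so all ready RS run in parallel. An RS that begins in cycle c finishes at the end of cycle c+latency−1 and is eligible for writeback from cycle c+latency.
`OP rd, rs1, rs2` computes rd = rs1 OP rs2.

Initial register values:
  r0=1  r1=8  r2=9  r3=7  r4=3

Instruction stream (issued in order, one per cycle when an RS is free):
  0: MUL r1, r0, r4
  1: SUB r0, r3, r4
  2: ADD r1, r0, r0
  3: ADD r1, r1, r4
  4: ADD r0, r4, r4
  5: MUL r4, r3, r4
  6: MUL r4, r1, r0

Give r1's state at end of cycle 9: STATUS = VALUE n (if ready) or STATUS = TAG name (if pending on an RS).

c1: issue MUL r1<-Mul1 | r0:1,r1:Mul1,r2:9,r3:7,r4:3
c2: issue SUB r0<-Add1 | r0:Add1,r1:Mul1,r2:9,r3:7,r4:3
c3: issue ADD r1<-Add2 | r0:Add1,r1:Add2,r2:9,r3:7,r4:3
c4: CDB Add1=4; issue ADD r1<-Add1 | r0:4,r1:Add1,r2:9,r3:7,r4:3
c5: issue ADD r0<-Add3 | r0:Add3,r1:Add1,r2:9,r3:7,r4:3
c6: CDB Add2=8; issue MUL r4<-Mul2 | r0:Add3,r1:Add1,r2:9,r3:7,r4:Mul2
c7: CDB Add3=6; stall | r0:6,r1:Add1,r2:9,r3:7,r4:Mul2
c8: CDB Add1=11; stall | r0:6,r1:11,r2:9,r3:7,r4:Mul2
c9: CDB Mul1=3; issue MUL r4<-Mul1 | r0:6,r1:11,r2:9,r3:7,r4:Mul1

STATUS = VALUE 11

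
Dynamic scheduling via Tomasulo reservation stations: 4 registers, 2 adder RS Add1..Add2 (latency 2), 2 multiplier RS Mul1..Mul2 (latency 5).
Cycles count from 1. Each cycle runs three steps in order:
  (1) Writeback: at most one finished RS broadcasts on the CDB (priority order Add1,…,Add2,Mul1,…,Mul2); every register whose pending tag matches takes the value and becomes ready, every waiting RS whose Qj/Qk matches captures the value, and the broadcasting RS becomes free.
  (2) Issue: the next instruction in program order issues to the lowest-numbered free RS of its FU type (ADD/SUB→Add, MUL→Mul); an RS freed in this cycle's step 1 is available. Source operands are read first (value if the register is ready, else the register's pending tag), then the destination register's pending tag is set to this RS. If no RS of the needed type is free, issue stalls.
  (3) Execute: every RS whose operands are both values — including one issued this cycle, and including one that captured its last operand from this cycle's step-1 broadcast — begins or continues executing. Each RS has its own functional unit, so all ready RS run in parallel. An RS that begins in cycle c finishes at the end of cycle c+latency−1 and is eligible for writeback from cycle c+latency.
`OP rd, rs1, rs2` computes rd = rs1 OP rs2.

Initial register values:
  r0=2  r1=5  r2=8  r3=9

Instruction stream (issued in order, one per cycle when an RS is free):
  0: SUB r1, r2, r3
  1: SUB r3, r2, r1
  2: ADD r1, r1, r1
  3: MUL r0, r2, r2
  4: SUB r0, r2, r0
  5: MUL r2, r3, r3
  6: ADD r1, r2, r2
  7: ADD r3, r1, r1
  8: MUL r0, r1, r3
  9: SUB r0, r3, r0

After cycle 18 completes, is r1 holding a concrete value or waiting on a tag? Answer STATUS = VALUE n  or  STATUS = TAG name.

cycle 1: issue SUB r1<-Add1 // r0:2,r1:Add1,r2:8,r3:9
cycle 2: issue SUB r3<-Add2 // r0:2,r1:Add1,r2:8,r3:Add2
cycle 3: CDB Add1=-1; issue ADD r1<-Add1 // r0:2,r1:Add1,r2:8,r3:Add2
cycle 4: issue MUL r0<-Mul1 // r0:Mul1,r1:Add1,r2:8,r3:Add2
cycle 5: CDB Add1=-2; issue SUB r0<-Add1 // r0:Add1,r1:-2,r2:8,r3:Add2
cycle 6: CDB Add2=9; issue MUL r2<-Mul2 // r0:Add1,r1:-2,r2:Mul2,r3:9
cycle 7: issue ADD r1<-Add2 // r0:Add1,r1:Add2,r2:Mul2,r3:9
cycle 8: stall // r0:Add1,r1:Add2,r2:Mul2,r3:9
cycle 9: CDB Mul1=64; stall // r0:Add1,r1:Add2,r2:Mul2,r3:9
cycle 10: stall // r0:Add1,r1:Add2,r2:Mul2,r3:9
cycle 11: CDB Add1=-56; issue ADD r3<-Add1 // r0:-56,r1:Add2,r2:Mul2,r3:Add1
cycle 12: CDB Mul2=81; issue MUL r0<-Mul1 // r0:Mul1,r1:Add2,r2:81,r3:Add1
cycle 13: stall // r0:Mul1,r1:Add2,r2:81,r3:Add1
cycle 14: CDB Add2=162; issue SUB r0<-Add2 // r0:Add2,r1:162,r2:81,r3:Add1
cycle 15: - // r0:Add2,r1:162,r2:81,r3:Add1
cycle 16: CDB Add1=324 // r0:Add2,r1:162,r2:81,r3:324
cycle 17: - // r0:Add2,r1:162,r2:81,r3:324
cycle 18: - // r0:Add2,r1:162,r2:81,r3:324

STATUS = VALUE 162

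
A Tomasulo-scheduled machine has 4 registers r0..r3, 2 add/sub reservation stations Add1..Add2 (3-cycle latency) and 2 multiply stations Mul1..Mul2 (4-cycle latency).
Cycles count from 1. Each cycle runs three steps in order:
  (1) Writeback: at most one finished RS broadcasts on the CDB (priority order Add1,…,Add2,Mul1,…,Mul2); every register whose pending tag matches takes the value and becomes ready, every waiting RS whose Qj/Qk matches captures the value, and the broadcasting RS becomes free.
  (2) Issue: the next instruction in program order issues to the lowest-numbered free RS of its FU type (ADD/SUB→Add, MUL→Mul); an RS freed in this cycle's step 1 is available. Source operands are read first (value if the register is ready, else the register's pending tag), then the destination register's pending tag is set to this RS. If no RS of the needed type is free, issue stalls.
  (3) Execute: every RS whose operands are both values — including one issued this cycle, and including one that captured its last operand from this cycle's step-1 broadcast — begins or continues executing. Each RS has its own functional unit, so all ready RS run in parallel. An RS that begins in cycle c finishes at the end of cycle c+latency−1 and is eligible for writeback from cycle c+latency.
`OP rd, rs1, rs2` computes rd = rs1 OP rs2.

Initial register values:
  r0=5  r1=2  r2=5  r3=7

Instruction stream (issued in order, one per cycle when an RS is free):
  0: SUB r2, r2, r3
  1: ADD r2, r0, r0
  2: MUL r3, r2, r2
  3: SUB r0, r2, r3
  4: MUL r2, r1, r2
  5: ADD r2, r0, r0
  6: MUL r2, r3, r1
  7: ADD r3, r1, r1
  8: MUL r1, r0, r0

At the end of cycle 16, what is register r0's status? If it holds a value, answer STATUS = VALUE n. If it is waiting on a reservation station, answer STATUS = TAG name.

c1: issue SUB r2<-Add1 | r0:5,r1:2,r2:Add1,r3:7
c2: issue ADD r2<-Add2 | r0:5,r1:2,r2:Add2,r3:7
c3: issue MUL r3<-Mul1 | r0:5,r1:2,r2:Add2,r3:Mul1
c4: CDB Add1=-2; issue SUB r0<-Add1 | r0:Add1,r1:2,r2:Add2,r3:Mul1
c5: CDB Add2=10; issue MUL r2<-Mul2 | r0:Add1,r1:2,r2:Mul2,r3:Mul1
c6: issue ADD r2<-Add2 | r0:Add1,r1:2,r2:Add2,r3:Mul1
c7: stall | r0:Add1,r1:2,r2:Add2,r3:Mul1
c8: stall | r0:Add1,r1:2,r2:Add2,r3:Mul1
c9: CDB Mul1=100; issue MUL r2<-Mul1 | r0:Add1,r1:2,r2:Mul1,r3:100
c10: CDB Mul2=20; stall | r0:Add1,r1:2,r2:Mul1,r3:100
c11: stall | r0:Add1,r1:2,r2:Mul1,r3:100
c12: CDB Add1=-90; issue ADD r3<-Add1 | r0:-90,r1:2,r2:Mul1,r3:Add1
c13: CDB Mul1=200; issue MUL r1<-Mul1 | r0:-90,r1:Mul1,r2:200,r3:Add1
c14: - | r0:-90,r1:Mul1,r2:200,r3:Add1
c15: CDB Add1=4 | r0:-90,r1:Mul1,r2:200,r3:4
c16: CDB Add2=-180 | r0:-90,r1:Mul1,r2:200,r3:4

STATUS = VALUE -90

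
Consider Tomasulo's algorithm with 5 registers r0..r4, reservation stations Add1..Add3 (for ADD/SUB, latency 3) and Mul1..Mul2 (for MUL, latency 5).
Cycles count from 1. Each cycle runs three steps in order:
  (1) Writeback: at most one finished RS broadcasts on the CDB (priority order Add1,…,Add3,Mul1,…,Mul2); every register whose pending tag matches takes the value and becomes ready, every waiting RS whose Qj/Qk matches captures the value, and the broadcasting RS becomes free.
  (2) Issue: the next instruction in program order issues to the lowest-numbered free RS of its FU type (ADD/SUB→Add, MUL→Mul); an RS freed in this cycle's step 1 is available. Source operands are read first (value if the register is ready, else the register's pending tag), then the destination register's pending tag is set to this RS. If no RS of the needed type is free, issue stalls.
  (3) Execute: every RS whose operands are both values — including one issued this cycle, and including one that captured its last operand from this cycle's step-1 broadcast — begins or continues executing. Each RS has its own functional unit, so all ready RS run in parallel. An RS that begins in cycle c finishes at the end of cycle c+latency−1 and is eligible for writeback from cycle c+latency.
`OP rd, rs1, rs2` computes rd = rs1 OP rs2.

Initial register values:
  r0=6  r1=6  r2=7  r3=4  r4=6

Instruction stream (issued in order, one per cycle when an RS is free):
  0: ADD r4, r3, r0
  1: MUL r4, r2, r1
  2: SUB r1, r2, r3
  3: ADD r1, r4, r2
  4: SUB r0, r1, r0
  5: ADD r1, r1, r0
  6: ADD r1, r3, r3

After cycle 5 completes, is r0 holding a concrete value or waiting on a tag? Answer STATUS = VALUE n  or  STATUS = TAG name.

STATUS = TAG Add3

  c1: issue ADD r4<-Add1  regs: r0:6,r1:6,r2:7,r3:4,r4:Add1
  c2: issue MUL r4<-Mul1  regs: r0:6,r1:6,r2:7,r3:4,r4:Mul1
  c3: issue SUB r1<-Add2  regs: r0:6,r1:Add2,r2:7,r3:4,r4:Mul1
  c4: CDB Add1=10; issue ADD r1<-Add1  regs: r0:6,r1:Add1,r2:7,r3:4,r4:Mul1
  c5: issue SUB r0<-Add3  regs: r0:Add3,r1:Add1,r2:7,r3:4,r4:Mul1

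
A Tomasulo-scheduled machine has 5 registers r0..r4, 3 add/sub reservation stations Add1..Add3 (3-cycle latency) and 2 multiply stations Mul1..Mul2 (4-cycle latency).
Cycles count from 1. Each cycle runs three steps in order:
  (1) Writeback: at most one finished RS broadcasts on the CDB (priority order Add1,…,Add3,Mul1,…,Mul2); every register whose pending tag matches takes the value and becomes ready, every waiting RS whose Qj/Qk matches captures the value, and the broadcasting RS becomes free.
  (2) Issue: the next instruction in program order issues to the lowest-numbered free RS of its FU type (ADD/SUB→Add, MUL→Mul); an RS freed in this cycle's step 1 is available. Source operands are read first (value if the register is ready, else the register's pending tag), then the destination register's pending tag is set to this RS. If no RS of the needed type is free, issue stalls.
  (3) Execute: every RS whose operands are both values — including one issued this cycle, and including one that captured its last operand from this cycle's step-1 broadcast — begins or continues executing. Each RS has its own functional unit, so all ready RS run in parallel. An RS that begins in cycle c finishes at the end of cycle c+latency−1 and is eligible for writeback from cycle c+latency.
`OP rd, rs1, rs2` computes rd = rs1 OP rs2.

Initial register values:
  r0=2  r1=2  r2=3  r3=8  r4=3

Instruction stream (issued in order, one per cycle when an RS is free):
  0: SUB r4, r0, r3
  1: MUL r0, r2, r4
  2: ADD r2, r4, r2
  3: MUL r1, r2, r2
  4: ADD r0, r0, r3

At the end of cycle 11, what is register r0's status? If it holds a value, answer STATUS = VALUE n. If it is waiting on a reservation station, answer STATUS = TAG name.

  c1: issue SUB r4<-Add1  regs: r0:2,r1:2,r2:3,r3:8,r4:Add1
  c2: issue MUL r0<-Mul1  regs: r0:Mul1,r1:2,r2:3,r3:8,r4:Add1
  c3: issue ADD r2<-Add2  regs: r0:Mul1,r1:2,r2:Add2,r3:8,r4:Add1
  c4: CDB Add1=-6; issue MUL r1<-Mul2  regs: r0:Mul1,r1:Mul2,r2:Add2,r3:8,r4:-6
  c5: issue ADD r0<-Add1  regs: r0:Add1,r1:Mul2,r2:Add2,r3:8,r4:-6
  c6: -  regs: r0:Add1,r1:Mul2,r2:Add2,r3:8,r4:-6
  c7: CDB Add2=-3  regs: r0:Add1,r1:Mul2,r2:-3,r3:8,r4:-6
  c8: CDB Mul1=-18  regs: r0:Add1,r1:Mul2,r2:-3,r3:8,r4:-6
  c9: -  regs: r0:Add1,r1:Mul2,r2:-3,r3:8,r4:-6
  c10: -  regs: r0:Add1,r1:Mul2,r2:-3,r3:8,r4:-6
  c11: CDB Add1=-10  regs: r0:-10,r1:Mul2,r2:-3,r3:8,r4:-6

STATUS = VALUE -10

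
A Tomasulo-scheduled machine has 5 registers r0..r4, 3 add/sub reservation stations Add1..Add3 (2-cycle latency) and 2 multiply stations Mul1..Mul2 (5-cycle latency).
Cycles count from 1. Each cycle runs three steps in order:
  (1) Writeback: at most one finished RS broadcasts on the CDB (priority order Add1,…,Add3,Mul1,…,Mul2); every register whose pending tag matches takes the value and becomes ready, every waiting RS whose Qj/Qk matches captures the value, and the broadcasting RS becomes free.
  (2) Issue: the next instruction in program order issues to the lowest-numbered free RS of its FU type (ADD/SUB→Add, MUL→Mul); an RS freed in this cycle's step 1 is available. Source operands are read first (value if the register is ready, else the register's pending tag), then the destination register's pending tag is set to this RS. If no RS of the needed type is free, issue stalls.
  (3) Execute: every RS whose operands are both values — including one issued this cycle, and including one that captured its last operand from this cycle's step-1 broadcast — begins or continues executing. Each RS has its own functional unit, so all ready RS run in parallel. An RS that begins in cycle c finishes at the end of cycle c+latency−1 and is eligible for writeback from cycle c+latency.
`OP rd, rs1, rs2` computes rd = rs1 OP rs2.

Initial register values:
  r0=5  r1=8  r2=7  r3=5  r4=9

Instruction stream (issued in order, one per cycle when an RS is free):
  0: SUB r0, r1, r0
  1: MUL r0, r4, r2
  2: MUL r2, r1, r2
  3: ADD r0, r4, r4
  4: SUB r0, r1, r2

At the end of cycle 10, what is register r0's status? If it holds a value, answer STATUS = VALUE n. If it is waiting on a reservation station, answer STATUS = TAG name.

c1: issue SUB r0<-Add1 | r0:Add1,r1:8,r2:7,r3:5,r4:9
c2: issue MUL r0<-Mul1 | r0:Mul1,r1:8,r2:7,r3:5,r4:9
c3: CDB Add1=3; issue MUL r2<-Mul2 | r0:Mul1,r1:8,r2:Mul2,r3:5,r4:9
c4: issue ADD r0<-Add1 | r0:Add1,r1:8,r2:Mul2,r3:5,r4:9
c5: issue SUB r0<-Add2 | r0:Add2,r1:8,r2:Mul2,r3:5,r4:9
c6: CDB Add1=18 | r0:Add2,r1:8,r2:Mul2,r3:5,r4:9
c7: CDB Mul1=63 | r0:Add2,r1:8,r2:Mul2,r3:5,r4:9
c8: CDB Mul2=56 | r0:Add2,r1:8,r2:56,r3:5,r4:9
c9: - | r0:Add2,r1:8,r2:56,r3:5,r4:9
c10: CDB Add2=-48 | r0:-48,r1:8,r2:56,r3:5,r4:9

STATUS = VALUE -48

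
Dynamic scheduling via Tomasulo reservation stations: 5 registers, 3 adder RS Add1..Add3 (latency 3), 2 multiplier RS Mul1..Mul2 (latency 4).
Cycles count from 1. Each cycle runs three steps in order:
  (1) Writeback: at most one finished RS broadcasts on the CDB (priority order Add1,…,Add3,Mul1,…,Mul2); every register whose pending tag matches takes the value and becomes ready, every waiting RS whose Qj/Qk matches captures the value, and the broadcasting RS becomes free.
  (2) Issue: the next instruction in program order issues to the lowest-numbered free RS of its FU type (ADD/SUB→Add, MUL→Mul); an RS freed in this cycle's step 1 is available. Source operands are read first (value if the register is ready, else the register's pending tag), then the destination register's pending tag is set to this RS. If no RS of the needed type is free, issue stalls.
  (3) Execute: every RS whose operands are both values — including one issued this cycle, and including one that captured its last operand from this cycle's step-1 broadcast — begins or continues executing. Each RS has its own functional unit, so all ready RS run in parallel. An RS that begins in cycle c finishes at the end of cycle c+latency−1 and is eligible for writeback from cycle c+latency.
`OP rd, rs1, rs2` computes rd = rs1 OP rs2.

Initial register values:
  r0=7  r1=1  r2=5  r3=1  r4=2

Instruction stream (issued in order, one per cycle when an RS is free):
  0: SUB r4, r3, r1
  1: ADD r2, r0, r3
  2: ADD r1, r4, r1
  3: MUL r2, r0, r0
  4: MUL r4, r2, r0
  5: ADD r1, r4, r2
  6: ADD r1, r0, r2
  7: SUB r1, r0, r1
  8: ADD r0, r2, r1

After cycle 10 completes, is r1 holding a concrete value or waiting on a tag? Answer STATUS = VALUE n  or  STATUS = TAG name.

c1: issue SUB r4<-Add1 | r0:7,r1:1,r2:5,r3:1,r4:Add1
c2: issue ADD r2<-Add2 | r0:7,r1:1,r2:Add2,r3:1,r4:Add1
c3: issue ADD r1<-Add3 | r0:7,r1:Add3,r2:Add2,r3:1,r4:Add1
c4: CDB Add1=0; issue MUL r2<-Mul1 | r0:7,r1:Add3,r2:Mul1,r3:1,r4:0
c5: CDB Add2=8; issue MUL r4<-Mul2 | r0:7,r1:Add3,r2:Mul1,r3:1,r4:Mul2
c6: issue ADD r1<-Add1 | r0:7,r1:Add1,r2:Mul1,r3:1,r4:Mul2
c7: CDB Add3=1; issue ADD r1<-Add2 | r0:7,r1:Add2,r2:Mul1,r3:1,r4:Mul2
c8: CDB Mul1=49; issue SUB r1<-Add3 | r0:7,r1:Add3,r2:49,r3:1,r4:Mul2
c9: stall | r0:7,r1:Add3,r2:49,r3:1,r4:Mul2
c10: stall | r0:7,r1:Add3,r2:49,r3:1,r4:Mul2

STATUS = TAG Add3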